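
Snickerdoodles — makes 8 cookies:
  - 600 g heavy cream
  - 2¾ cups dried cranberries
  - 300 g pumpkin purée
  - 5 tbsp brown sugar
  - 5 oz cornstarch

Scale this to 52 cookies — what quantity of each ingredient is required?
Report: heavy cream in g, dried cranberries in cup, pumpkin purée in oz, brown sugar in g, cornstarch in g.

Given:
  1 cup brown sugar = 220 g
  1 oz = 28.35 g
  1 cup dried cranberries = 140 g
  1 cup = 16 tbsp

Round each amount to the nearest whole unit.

heavy cream: 3900 g; dried cranberries: 18 cup; pumpkin purée: 69 oz; brown sugar: 447 g; cornstarch: 921 g

Scaling factor: 52/8 = 13/2 = 6.5.
heavy cream: 600 g × 13/2 = 3900 g
dried cranberries: 2.75 cup × 13/2 ≈ 18 cup
pumpkin purée: 300 g × 13/2 ÷ 28.35 g/oz ≈ 69 oz
brown sugar: 5 tbsp × 13/2 ÷ 16 tbsp/cup × 220 g/cup ≈ 447 g
cornstarch: 5 oz × 13/2 × 28.35 g/oz ≈ 921 g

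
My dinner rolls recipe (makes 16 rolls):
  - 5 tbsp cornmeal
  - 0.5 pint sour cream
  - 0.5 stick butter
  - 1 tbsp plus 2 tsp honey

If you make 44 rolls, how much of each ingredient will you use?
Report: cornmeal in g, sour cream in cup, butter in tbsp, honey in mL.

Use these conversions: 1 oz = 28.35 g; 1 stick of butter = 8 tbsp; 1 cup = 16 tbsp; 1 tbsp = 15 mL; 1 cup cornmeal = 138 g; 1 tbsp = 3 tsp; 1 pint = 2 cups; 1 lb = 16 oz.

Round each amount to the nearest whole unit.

cornmeal: 119 g; sour cream: 3 cup; butter: 11 tbsp; honey: 69 mL

Scaling factor: 44/16 = 11/4 = 2.75.
cornmeal: 5 tbsp × 11/4 ÷ 16 tbsp/cup × 138 g/cup ≈ 119 g
sour cream: 0.5 pint × 11/4 × 2 cup/pint ≈ 3 cup
butter: 0.5 stick × 11/4 × 8 tbsp/stick = 11 tbsp
honey: (1 tbsp + 2 tsp = 5/3 tbsp) × 11/4 × 15 mL/tbsp ≈ 69 mL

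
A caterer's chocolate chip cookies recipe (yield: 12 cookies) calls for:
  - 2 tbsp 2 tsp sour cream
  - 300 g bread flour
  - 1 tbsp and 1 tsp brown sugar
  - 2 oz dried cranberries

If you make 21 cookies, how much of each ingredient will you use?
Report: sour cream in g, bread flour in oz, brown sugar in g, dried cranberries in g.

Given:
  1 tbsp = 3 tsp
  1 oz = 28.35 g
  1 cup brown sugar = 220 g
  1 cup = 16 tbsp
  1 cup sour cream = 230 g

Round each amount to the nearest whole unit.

Scaling factor: 21/12 = 7/4 = 1.75.
sour cream: (2 tbsp + 2 tsp = 8/3 tbsp) × 7/4 ÷ 16 tbsp/cup × 230 g/cup ≈ 67 g
bread flour: 300 g × 7/4 ÷ 28.35 g/oz ≈ 19 oz
brown sugar: (1 tbsp + 1 tsp = 4/3 tbsp) × 7/4 ÷ 16 tbsp/cup × 220 g/cup ≈ 32 g
dried cranberries: 2 oz × 7/4 × 28.35 g/oz ≈ 99 g

sour cream: 67 g; bread flour: 19 oz; brown sugar: 32 g; dried cranberries: 99 g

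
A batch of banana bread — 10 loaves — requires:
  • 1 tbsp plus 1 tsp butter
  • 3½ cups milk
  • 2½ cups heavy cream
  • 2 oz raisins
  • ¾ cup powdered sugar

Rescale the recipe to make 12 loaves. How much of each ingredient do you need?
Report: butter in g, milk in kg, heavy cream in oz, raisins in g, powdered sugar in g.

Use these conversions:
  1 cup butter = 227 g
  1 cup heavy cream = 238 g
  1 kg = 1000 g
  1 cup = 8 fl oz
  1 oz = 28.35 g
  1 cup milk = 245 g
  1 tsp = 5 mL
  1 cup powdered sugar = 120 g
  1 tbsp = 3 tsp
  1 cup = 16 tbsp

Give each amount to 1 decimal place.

butter: 22.7 g; milk: 1.0 kg; heavy cream: 25.2 oz; raisins: 68.0 g; powdered sugar: 108.0 g

Scaling factor: 12/10 = 6/5 = 1.2.
butter: (1 tbsp + 1 tsp = 4/3 tbsp) × 6/5 ÷ 16 tbsp/cup × 227 g/cup = 22.7 g
milk: 3.5 cup × 6/5 × 245 g/cup ÷ 1000 g/kg ≈ 1.0 kg
heavy cream: 2.5 cup × 6/5 × 238 g/cup ÷ 28.35 g/oz ≈ 25.2 oz
raisins: 2 oz × 6/5 × 28.35 g/oz ≈ 68.0 g
powdered sugar: 0.75 cup × 6/5 × 120 g/cup = 108.0 g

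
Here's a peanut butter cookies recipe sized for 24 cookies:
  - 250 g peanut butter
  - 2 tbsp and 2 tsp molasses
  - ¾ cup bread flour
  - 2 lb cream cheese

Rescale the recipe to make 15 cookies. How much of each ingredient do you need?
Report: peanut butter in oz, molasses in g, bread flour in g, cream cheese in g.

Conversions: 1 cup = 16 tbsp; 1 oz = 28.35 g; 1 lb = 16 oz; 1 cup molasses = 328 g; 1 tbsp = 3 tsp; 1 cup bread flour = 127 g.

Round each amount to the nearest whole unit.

Scaling factor: 15/24 = 5/8 = 0.625.
peanut butter: 250 g × 5/8 ÷ 28.35 g/oz ≈ 6 oz
molasses: (2 tbsp + 2 tsp = 8/3 tbsp) × 5/8 ÷ 16 tbsp/cup × 328 g/cup ≈ 34 g
bread flour: 0.75 cup × 5/8 × 127 g/cup ≈ 60 g
cream cheese: 2 lb × 5/8 × 16 oz/lb × 28.35 g/oz = 567 g

peanut butter: 6 oz; molasses: 34 g; bread flour: 60 g; cream cheese: 567 g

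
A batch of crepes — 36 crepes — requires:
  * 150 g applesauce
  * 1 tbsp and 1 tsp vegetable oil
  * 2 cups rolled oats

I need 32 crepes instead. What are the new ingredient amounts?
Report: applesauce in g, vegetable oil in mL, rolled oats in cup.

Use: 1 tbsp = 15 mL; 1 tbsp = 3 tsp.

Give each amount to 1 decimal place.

applesauce: 133.3 g; vegetable oil: 17.8 mL; rolled oats: 1.8 cup

Scaling factor: 32/36 = 8/9.
applesauce: 150 g × 8/9 ≈ 133.3 g
vegetable oil: (1 tbsp + 1 tsp = 4/3 tbsp) × 8/9 × 15 mL/tbsp ≈ 17.8 mL
rolled oats: 2 cup × 8/9 ≈ 1.8 cup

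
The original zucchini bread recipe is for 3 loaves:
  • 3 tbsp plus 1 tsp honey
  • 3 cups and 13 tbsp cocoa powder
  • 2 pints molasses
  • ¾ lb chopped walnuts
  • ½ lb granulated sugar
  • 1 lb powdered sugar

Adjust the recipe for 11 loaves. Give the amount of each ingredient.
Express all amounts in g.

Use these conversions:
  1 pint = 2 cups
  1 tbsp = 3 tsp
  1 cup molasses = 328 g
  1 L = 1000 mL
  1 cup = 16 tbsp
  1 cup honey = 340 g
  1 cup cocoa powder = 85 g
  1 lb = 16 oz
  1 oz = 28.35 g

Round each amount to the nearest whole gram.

honey: 260 g; cocoa powder: 1188 g; molasses: 4811 g; chopped walnuts: 1247 g; granulated sugar: 832 g; powdered sugar: 1663 g

Scaling factor: 11/3.
honey: (3 tbsp + 1 tsp = 10/3 tbsp) × 11/3 ÷ 16 tbsp/cup × 340 g/cup ≈ 260 g
cocoa powder: (3 cup + 13 tbsp = 3.8125 cup) × 11/3 × 85 g/cup ≈ 1188 g
molasses: 2 pint × 11/3 × 2 cup/pint × 328 g/cup ≈ 4811 g
chopped walnuts: 0.75 lb × 11/3 × 16 oz/lb × 28.35 g/oz ≈ 1247 g
granulated sugar: 0.5 lb × 11/3 × 16 oz/lb × 28.35 g/oz ≈ 832 g
powdered sugar: 1 lb × 11/3 × 16 oz/lb × 28.35 g/oz ≈ 1663 g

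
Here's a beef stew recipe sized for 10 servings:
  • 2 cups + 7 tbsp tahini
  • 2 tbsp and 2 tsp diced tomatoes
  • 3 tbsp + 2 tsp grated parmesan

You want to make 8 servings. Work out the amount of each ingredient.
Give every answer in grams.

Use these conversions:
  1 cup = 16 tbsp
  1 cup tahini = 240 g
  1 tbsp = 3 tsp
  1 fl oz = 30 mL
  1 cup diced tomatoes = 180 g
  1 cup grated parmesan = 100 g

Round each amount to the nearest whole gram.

tahini: 468 g; diced tomatoes: 24 g; grated parmesan: 18 g

Scaling factor: 8/10 = 4/5 = 0.8.
tahini: (2 cup + 7 tbsp = 2.4375 cup) × 4/5 × 240 g/cup = 468 g
diced tomatoes: (2 tbsp + 2 tsp = 8/3 tbsp) × 4/5 ÷ 16 tbsp/cup × 180 g/cup = 24 g
grated parmesan: (3 tbsp + 2 tsp = 11/3 tbsp) × 4/5 ÷ 16 tbsp/cup × 100 g/cup ≈ 18 g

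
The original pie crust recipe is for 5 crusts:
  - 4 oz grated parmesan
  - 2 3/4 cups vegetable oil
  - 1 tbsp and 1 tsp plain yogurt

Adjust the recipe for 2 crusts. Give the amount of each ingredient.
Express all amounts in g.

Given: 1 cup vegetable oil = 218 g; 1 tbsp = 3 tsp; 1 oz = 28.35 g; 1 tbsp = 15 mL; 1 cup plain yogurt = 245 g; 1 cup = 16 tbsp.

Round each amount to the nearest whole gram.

Scaling factor: 2/5 = 0.4.
grated parmesan: 4 oz × 2/5 × 28.35 g/oz ≈ 45 g
vegetable oil: 2.75 cup × 2/5 × 218 g/cup ≈ 240 g
plain yogurt: (1 tbsp + 1 tsp = 4/3 tbsp) × 2/5 ÷ 16 tbsp/cup × 245 g/cup ≈ 8 g

grated parmesan: 45 g; vegetable oil: 240 g; plain yogurt: 8 g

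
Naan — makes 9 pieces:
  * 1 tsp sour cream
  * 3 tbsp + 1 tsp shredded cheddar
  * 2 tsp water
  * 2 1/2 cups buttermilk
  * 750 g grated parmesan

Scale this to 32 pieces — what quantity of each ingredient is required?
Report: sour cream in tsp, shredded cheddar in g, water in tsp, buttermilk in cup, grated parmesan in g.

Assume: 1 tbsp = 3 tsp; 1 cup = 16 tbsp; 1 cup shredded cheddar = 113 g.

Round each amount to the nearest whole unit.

sour cream: 4 tsp; shredded cheddar: 84 g; water: 7 tsp; buttermilk: 9 cup; grated parmesan: 2667 g

Scaling factor: 32/9.
sour cream: 1 tsp × 32/9 ≈ 4 tsp
shredded cheddar: (3 tbsp + 1 tsp = 10/3 tbsp) × 32/9 ÷ 16 tbsp/cup × 113 g/cup ≈ 84 g
water: 2 tsp × 32/9 ≈ 7 tsp
buttermilk: 2.5 cup × 32/9 ≈ 9 cup
grated parmesan: 750 g × 32/9 ≈ 2667 g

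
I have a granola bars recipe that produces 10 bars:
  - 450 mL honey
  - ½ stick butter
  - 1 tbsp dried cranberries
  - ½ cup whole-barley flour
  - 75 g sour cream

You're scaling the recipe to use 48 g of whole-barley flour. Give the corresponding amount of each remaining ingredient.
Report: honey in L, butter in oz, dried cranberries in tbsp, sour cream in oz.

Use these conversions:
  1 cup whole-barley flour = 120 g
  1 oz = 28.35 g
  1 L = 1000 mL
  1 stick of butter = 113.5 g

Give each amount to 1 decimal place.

The original recipe has 60 g of whole-barley flour, so the scaling factor is 48 ÷ 60 = 4/5 = 0.8.
honey: 450 mL × 4/5 ÷ 1000 mL/L ≈ 0.4 L
butter: 0.5 stick × 4/5 × 113.5 g/stick ÷ 28.35 g/oz ≈ 1.6 oz
dried cranberries: 1 tbsp × 4/5 = 0.8 tbsp
sour cream: 75 g × 4/5 ÷ 28.35 g/oz ≈ 2.1 oz

honey: 0.4 L; butter: 1.6 oz; dried cranberries: 0.8 tbsp; sour cream: 2.1 oz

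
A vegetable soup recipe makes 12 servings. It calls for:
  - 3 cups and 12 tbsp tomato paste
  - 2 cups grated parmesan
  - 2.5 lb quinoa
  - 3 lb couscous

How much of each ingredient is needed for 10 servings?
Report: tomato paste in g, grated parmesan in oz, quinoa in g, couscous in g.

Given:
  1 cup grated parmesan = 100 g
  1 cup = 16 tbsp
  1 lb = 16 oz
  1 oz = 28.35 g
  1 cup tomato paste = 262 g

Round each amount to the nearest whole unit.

tomato paste: 819 g; grated parmesan: 6 oz; quinoa: 945 g; couscous: 1134 g

Scaling factor: 10/12 = 5/6.
tomato paste: (3 cup + 12 tbsp = 3.75 cup) × 5/6 × 262 g/cup ≈ 819 g
grated parmesan: 2 cup × 5/6 × 100 g/cup ÷ 28.35 g/oz ≈ 6 oz
quinoa: 2.5 lb × 5/6 × 16 oz/lb × 28.35 g/oz = 945 g
couscous: 3 lb × 5/6 × 16 oz/lb × 28.35 g/oz = 1134 g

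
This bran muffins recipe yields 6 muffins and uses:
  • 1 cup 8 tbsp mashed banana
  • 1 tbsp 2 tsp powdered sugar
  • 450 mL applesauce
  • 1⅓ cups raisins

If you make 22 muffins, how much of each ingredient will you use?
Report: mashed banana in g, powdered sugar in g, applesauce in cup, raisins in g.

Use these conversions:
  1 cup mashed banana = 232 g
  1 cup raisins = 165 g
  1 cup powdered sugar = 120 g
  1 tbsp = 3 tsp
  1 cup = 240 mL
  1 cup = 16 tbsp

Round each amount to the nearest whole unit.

Scaling factor: 22/6 = 11/3.
mashed banana: (1 cup + 8 tbsp = 1.5 cup) × 11/3 × 232 g/cup = 1276 g
powdered sugar: (1 tbsp + 2 tsp = 5/3 tbsp) × 11/3 ÷ 16 tbsp/cup × 120 g/cup ≈ 46 g
applesauce: 450 mL × 11/3 ÷ 240 mL/cup ≈ 7 cup
raisins: 4/3 cup × 11/3 × 165 g/cup ≈ 807 g

mashed banana: 1276 g; powdered sugar: 46 g; applesauce: 7 cup; raisins: 807 g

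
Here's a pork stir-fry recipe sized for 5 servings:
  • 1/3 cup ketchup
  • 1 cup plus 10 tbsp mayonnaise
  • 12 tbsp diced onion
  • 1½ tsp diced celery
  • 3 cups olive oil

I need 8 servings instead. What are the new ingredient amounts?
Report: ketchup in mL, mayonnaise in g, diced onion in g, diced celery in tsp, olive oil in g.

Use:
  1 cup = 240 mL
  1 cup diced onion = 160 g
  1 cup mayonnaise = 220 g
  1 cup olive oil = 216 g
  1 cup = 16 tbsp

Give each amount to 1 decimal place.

ketchup: 128.0 mL; mayonnaise: 572.0 g; diced onion: 192.0 g; diced celery: 2.4 tsp; olive oil: 1036.8 g

Scaling factor: 8/5 = 1.6.
ketchup: 1/3 cup × 8/5 × 240 mL/cup = 128.0 mL
mayonnaise: (1 cup + 10 tbsp = 1.625 cup) × 8/5 × 220 g/cup = 572.0 g
diced onion: 12 tbsp × 8/5 ÷ 16 tbsp/cup × 160 g/cup = 192.0 g
diced celery: 1.5 tsp × 8/5 = 2.4 tsp
olive oil: 3 cup × 8/5 × 216 g/cup = 1036.8 g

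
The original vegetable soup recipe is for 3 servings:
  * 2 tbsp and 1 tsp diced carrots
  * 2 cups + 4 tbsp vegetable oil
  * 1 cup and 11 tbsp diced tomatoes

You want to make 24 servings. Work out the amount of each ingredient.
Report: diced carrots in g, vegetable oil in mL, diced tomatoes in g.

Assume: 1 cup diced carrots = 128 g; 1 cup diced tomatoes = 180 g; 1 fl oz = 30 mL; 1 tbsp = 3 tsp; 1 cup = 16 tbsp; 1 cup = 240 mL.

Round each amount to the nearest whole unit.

diced carrots: 149 g; vegetable oil: 4320 mL; diced tomatoes: 2430 g

Scaling factor: 24/3 = 8.
diced carrots: (2 tbsp + 1 tsp = 7/3 tbsp) × 8 ÷ 16 tbsp/cup × 128 g/cup ≈ 149 g
vegetable oil: (2 cup + 4 tbsp = 2.25 cup) × 8 × 240 mL/cup = 4320 mL
diced tomatoes: (1 cup + 11 tbsp = 1.6875 cup) × 8 × 180 g/cup = 2430 g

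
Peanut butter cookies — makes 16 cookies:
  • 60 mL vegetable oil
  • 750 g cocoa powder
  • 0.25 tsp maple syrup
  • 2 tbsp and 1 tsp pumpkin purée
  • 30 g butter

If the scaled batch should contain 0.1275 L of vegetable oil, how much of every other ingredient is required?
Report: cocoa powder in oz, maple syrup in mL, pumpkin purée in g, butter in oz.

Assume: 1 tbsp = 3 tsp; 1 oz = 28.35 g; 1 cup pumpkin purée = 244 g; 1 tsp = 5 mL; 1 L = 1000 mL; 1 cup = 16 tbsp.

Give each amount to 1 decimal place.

The original recipe has 0.06 L of vegetable oil, so the scaling factor is 0.1275 ÷ 0.06 = 17/8 = 2.125.
cocoa powder: 750 g × 17/8 ÷ 28.35 g/oz ≈ 56.2 oz
maple syrup: 0.25 tsp × 17/8 × 5 mL/tsp ≈ 2.7 mL
pumpkin purée: (2 tbsp + 1 tsp = 7/3 tbsp) × 17/8 ÷ 16 tbsp/cup × 244 g/cup ≈ 75.6 g
butter: 30 g × 17/8 ÷ 28.35 g/oz ≈ 2.2 oz

cocoa powder: 56.2 oz; maple syrup: 2.7 mL; pumpkin purée: 75.6 g; butter: 2.2 oz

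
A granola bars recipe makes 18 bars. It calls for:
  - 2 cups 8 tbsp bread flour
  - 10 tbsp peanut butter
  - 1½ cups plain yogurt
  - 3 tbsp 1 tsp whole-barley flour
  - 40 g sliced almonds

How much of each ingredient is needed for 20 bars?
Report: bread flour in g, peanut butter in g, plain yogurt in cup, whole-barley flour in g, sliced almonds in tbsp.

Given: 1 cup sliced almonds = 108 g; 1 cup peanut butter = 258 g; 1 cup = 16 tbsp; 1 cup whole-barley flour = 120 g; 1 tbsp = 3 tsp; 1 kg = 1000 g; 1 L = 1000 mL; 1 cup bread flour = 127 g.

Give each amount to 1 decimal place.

Scaling factor: 20/18 = 10/9.
bread flour: (2 cup + 8 tbsp = 2.5 cup) × 10/9 × 127 g/cup ≈ 352.8 g
peanut butter: 10 tbsp × 10/9 ÷ 16 tbsp/cup × 258 g/cup ≈ 179.2 g
plain yogurt: 1.5 cup × 10/9 ≈ 1.7 cup
whole-barley flour: (3 tbsp + 1 tsp = 10/3 tbsp) × 10/9 ÷ 16 tbsp/cup × 120 g/cup ≈ 27.8 g
sliced almonds: 40 g × 10/9 ÷ 108 g/cup × 16 tbsp/cup ≈ 6.6 tbsp

bread flour: 352.8 g; peanut butter: 179.2 g; plain yogurt: 1.7 cup; whole-barley flour: 27.8 g; sliced almonds: 6.6 tbsp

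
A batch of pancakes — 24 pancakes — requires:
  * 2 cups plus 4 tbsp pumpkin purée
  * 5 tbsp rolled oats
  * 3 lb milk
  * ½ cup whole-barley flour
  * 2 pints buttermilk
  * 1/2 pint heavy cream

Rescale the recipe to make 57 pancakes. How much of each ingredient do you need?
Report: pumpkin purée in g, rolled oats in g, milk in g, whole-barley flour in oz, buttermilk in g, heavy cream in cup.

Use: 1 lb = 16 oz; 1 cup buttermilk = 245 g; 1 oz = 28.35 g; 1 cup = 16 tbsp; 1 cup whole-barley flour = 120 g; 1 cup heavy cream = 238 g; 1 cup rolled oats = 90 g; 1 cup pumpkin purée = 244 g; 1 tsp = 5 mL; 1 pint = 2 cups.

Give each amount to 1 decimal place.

Scaling factor: 57/24 = 19/8 = 2.375.
pumpkin purée: (2 cup + 4 tbsp = 2.25 cup) × 19/8 × 244 g/cup ≈ 1303.9 g
rolled oats: 5 tbsp × 19/8 ÷ 16 tbsp/cup × 90 g/cup ≈ 66.8 g
milk: 3 lb × 19/8 × 16 oz/lb × 28.35 g/oz = 3231.9 g
whole-barley flour: 0.5 cup × 19/8 × 120 g/cup ÷ 28.35 g/oz ≈ 5.0 oz
buttermilk: 2 pint × 19/8 × 2 cup/pint × 245 g/cup = 2327.5 g
heavy cream: 0.5 pint × 19/8 × 2 cup/pint ≈ 2.4 cup

pumpkin purée: 1303.9 g; rolled oats: 66.8 g; milk: 3231.9 g; whole-barley flour: 5.0 oz; buttermilk: 2327.5 g; heavy cream: 2.4 cup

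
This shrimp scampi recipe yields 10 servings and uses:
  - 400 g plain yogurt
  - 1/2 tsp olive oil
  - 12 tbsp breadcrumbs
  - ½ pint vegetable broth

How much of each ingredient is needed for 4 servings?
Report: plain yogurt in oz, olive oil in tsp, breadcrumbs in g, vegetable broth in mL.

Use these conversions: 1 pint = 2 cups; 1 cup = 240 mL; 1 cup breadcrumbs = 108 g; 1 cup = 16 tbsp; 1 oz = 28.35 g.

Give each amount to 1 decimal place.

plain yogurt: 5.6 oz; olive oil: 0.2 tsp; breadcrumbs: 32.4 g; vegetable broth: 96.0 mL

Scaling factor: 4/10 = 2/5 = 0.4.
plain yogurt: 400 g × 2/5 ÷ 28.35 g/oz ≈ 5.6 oz
olive oil: 0.5 tsp × 2/5 = 0.2 tsp
breadcrumbs: 12 tbsp × 2/5 ÷ 16 tbsp/cup × 108 g/cup = 32.4 g
vegetable broth: 0.5 pint × 2/5 × 2 cup/pint × 240 mL/cup = 96.0 mL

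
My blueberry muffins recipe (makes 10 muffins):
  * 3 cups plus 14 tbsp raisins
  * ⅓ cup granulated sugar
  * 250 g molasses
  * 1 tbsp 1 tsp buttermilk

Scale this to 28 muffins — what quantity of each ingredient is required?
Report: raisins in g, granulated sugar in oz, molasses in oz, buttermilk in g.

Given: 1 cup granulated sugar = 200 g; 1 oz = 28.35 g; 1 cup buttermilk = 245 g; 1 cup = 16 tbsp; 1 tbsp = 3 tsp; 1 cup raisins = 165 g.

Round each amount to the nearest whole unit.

Scaling factor: 28/10 = 14/5 = 2.8.
raisins: (3 cup + 14 tbsp = 3.875 cup) × 14/5 × 165 g/cup ≈ 1790 g
granulated sugar: 1/3 cup × 14/5 × 200 g/cup ÷ 28.35 g/oz ≈ 7 oz
molasses: 250 g × 14/5 ÷ 28.35 g/oz ≈ 25 oz
buttermilk: (1 tbsp + 1 tsp = 4/3 tbsp) × 14/5 ÷ 16 tbsp/cup × 245 g/cup ≈ 57 g

raisins: 1790 g; granulated sugar: 7 oz; molasses: 25 oz; buttermilk: 57 g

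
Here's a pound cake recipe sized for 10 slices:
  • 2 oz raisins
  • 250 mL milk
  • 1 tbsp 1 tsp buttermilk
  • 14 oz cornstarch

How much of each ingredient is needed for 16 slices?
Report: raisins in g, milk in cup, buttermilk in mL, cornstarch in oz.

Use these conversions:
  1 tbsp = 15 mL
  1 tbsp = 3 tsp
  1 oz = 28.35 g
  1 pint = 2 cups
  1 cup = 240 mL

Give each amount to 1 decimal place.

Scaling factor: 16/10 = 8/5 = 1.6.
raisins: 2 oz × 8/5 × 28.35 g/oz ≈ 90.7 g
milk: 250 mL × 8/5 ÷ 240 mL/cup ≈ 1.7 cup
buttermilk: (1 tbsp + 1 tsp = 4/3 tbsp) × 8/5 × 15 mL/tbsp = 32.0 mL
cornstarch: 14 oz × 8/5 = 22.4 oz

raisins: 90.7 g; milk: 1.7 cup; buttermilk: 32.0 mL; cornstarch: 22.4 oz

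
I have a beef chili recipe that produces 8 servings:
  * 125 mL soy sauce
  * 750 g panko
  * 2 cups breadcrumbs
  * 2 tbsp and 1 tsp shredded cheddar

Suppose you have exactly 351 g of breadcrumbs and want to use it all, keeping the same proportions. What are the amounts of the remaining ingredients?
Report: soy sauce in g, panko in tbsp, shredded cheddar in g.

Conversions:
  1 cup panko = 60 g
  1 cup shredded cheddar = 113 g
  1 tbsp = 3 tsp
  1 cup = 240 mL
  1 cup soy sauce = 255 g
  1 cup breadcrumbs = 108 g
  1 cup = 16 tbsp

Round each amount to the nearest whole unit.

The original recipe has 216 g of breadcrumbs, so the scaling factor is 351 ÷ 216 = 13/8 = 1.625.
soy sauce: 125 mL × 13/8 ÷ 240 mL/cup × 255 g/cup ≈ 216 g
panko: 750 g × 13/8 ÷ 60 g/cup × 16 tbsp/cup = 325 tbsp
shredded cheddar: (2 tbsp + 1 tsp = 7/3 tbsp) × 13/8 ÷ 16 tbsp/cup × 113 g/cup ≈ 27 g

soy sauce: 216 g; panko: 325 tbsp; shredded cheddar: 27 g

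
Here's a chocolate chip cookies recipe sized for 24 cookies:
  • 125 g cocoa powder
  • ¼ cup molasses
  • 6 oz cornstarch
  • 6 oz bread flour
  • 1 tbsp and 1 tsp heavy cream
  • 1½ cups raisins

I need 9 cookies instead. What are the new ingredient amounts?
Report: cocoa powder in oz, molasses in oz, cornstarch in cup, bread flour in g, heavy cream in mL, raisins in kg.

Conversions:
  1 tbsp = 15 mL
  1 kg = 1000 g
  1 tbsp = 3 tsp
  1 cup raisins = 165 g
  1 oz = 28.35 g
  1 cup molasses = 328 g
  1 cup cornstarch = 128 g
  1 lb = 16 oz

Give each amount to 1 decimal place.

Scaling factor: 9/24 = 3/8 = 0.375.
cocoa powder: 125 g × 3/8 ÷ 28.35 g/oz ≈ 1.7 oz
molasses: 0.25 cup × 3/8 × 328 g/cup ÷ 28.35 g/oz ≈ 1.1 oz
cornstarch: 6 oz × 3/8 × 28.35 g/oz ÷ 128 g/cup ≈ 0.5 cup
bread flour: 6 oz × 3/8 × 28.35 g/oz ≈ 63.8 g
heavy cream: (1 tbsp + 1 tsp = 4/3 tbsp) × 3/8 × 15 mL/tbsp = 7.5 mL
raisins: 1.5 cup × 3/8 × 165 g/cup ÷ 1000 g/kg ≈ 0.1 kg

cocoa powder: 1.7 oz; molasses: 1.1 oz; cornstarch: 0.5 cup; bread flour: 63.8 g; heavy cream: 7.5 mL; raisins: 0.1 kg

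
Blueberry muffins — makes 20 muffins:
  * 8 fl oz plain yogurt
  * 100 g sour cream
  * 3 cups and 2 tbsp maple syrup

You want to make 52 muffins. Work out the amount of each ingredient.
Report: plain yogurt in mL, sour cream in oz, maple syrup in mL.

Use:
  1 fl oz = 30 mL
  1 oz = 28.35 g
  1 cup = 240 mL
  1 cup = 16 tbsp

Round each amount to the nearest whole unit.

plain yogurt: 624 mL; sour cream: 9 oz; maple syrup: 1950 mL

Scaling factor: 52/20 = 13/5 = 2.6.
plain yogurt: 8 fl oz × 13/5 × 30 mL/fl oz = 624 mL
sour cream: 100 g × 13/5 ÷ 28.35 g/oz ≈ 9 oz
maple syrup: (3 cup + 2 tbsp = 3.125 cup) × 13/5 × 240 mL/cup = 1950 mL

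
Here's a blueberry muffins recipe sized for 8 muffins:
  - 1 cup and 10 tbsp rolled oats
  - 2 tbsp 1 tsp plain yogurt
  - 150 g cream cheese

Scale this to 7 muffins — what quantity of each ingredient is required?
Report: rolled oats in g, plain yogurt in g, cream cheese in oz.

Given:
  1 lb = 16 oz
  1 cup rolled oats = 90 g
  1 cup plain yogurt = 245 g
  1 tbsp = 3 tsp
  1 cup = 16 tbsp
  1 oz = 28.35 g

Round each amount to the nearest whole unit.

rolled oats: 128 g; plain yogurt: 31 g; cream cheese: 5 oz

Scaling factor: 7/8 = 0.875.
rolled oats: (1 cup + 10 tbsp = 1.625 cup) × 7/8 × 90 g/cup ≈ 128 g
plain yogurt: (2 tbsp + 1 tsp = 7/3 tbsp) × 7/8 ÷ 16 tbsp/cup × 245 g/cup ≈ 31 g
cream cheese: 150 g × 7/8 ÷ 28.35 g/oz ≈ 5 oz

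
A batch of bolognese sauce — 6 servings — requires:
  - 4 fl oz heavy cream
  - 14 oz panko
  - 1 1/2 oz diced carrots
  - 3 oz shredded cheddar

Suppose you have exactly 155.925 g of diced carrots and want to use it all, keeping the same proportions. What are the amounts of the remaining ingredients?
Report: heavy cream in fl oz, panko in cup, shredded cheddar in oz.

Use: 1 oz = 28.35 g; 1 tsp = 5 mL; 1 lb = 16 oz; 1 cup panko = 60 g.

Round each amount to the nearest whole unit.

heavy cream: 15 fl oz; panko: 24 cup; shredded cheddar: 11 oz

The original recipe has 42.525 g of diced carrots, so the scaling factor is 155.925 ÷ 42.525 = 11/3.
heavy cream: 4 fl oz × 11/3 ≈ 15 fl oz
panko: 14 oz × 11/3 × 28.35 g/oz ÷ 60 g/cup ≈ 24 cup
shredded cheddar: 3 oz × 11/3 = 11 oz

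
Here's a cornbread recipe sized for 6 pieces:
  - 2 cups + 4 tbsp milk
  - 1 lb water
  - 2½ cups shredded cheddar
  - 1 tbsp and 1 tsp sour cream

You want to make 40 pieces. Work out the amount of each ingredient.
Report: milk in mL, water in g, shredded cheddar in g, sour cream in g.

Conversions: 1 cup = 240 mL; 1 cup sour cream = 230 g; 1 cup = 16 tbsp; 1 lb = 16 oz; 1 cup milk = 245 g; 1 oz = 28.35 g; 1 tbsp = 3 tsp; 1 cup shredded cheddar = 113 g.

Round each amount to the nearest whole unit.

milk: 3600 mL; water: 3024 g; shredded cheddar: 1883 g; sour cream: 128 g

Scaling factor: 40/6 = 20/3.
milk: (2 cup + 4 tbsp = 2.25 cup) × 20/3 × 240 mL/cup = 3600 mL
water: 1 lb × 20/3 × 16 oz/lb × 28.35 g/oz = 3024 g
shredded cheddar: 2.5 cup × 20/3 × 113 g/cup ≈ 1883 g
sour cream: (1 tbsp + 1 tsp = 4/3 tbsp) × 20/3 ÷ 16 tbsp/cup × 230 g/cup ≈ 128 g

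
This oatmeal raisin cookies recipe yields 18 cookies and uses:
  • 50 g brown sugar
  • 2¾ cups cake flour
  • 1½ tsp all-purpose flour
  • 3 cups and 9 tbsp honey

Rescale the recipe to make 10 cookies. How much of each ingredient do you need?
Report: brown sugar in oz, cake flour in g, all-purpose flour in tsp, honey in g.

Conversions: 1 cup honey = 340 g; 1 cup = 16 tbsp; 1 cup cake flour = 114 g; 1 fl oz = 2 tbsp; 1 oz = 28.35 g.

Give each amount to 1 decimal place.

Scaling factor: 10/18 = 5/9.
brown sugar: 50 g × 5/9 ÷ 28.35 g/oz ≈ 1.0 oz
cake flour: 2.75 cup × 5/9 × 114 g/cup ≈ 174.2 g
all-purpose flour: 1.5 tsp × 5/9 ≈ 0.8 tsp
honey: (3 cup + 9 tbsp = 3.5625 cup) × 5/9 × 340 g/cup ≈ 672.9 g

brown sugar: 1.0 oz; cake flour: 174.2 g; all-purpose flour: 0.8 tsp; honey: 672.9 g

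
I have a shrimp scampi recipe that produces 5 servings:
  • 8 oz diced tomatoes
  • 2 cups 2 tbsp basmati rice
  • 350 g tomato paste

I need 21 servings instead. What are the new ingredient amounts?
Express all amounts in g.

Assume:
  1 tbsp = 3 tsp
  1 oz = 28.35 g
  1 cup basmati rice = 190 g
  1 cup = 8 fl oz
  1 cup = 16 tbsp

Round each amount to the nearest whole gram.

Scaling factor: 21/5 = 4.2.
diced tomatoes: 8 oz × 21/5 × 28.35 g/oz ≈ 953 g
basmati rice: (2 cup + 2 tbsp = 2.125 cup) × 21/5 × 190 g/cup ≈ 1696 g
tomato paste: 350 g × 21/5 = 1470 g

diced tomatoes: 953 g; basmati rice: 1696 g; tomato paste: 1470 g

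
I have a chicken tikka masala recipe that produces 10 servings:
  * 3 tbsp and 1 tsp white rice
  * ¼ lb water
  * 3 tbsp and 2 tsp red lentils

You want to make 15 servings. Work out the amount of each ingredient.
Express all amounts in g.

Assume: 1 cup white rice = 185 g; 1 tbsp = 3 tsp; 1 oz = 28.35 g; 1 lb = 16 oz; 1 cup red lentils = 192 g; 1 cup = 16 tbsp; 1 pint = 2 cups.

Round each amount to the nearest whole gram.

Scaling factor: 15/10 = 3/2 = 1.5.
white rice: (3 tbsp + 1 tsp = 10/3 tbsp) × 3/2 ÷ 16 tbsp/cup × 185 g/cup ≈ 58 g
water: 0.25 lb × 3/2 × 16 oz/lb × 28.35 g/oz ≈ 170 g
red lentils: (3 tbsp + 2 tsp = 11/3 tbsp) × 3/2 ÷ 16 tbsp/cup × 192 g/cup = 66 g

white rice: 58 g; water: 170 g; red lentils: 66 g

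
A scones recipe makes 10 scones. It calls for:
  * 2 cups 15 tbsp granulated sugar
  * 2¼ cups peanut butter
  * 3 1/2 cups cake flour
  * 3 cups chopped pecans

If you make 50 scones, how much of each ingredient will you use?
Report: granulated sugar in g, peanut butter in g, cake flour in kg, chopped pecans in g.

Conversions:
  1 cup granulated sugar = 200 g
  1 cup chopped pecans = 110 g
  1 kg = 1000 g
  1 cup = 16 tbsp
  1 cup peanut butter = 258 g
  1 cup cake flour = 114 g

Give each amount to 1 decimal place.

granulated sugar: 2937.5 g; peanut butter: 2902.5 g; cake flour: 2.0 kg; chopped pecans: 1650.0 g

Scaling factor: 50/10 = 5.
granulated sugar: (2 cup + 15 tbsp = 2.9375 cup) × 5 × 200 g/cup = 2937.5 g
peanut butter: 2.25 cup × 5 × 258 g/cup = 2902.5 g
cake flour: 3.5 cup × 5 × 114 g/cup ÷ 1000 g/kg ≈ 2.0 kg
chopped pecans: 3 cup × 5 × 110 g/cup = 1650.0 g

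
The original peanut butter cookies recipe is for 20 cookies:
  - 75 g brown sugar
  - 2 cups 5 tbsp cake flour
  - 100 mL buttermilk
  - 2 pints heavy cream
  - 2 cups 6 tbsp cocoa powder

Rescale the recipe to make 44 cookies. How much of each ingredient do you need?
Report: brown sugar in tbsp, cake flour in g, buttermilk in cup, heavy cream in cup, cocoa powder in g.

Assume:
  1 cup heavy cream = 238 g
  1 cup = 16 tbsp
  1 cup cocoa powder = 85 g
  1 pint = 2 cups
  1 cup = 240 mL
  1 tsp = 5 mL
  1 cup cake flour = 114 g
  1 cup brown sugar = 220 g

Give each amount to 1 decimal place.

Scaling factor: 44/20 = 11/5 = 2.2.
brown sugar: 75 g × 11/5 ÷ 220 g/cup × 16 tbsp/cup = 12.0 tbsp
cake flour: (2 cup + 5 tbsp = 2.3125 cup) × 11/5 × 114 g/cup ≈ 580.0 g
buttermilk: 100 mL × 11/5 ÷ 240 mL/cup ≈ 0.9 cup
heavy cream: 2 pint × 11/5 × 2 cup/pint = 8.8 cup
cocoa powder: (2 cup + 6 tbsp = 2.375 cup) × 11/5 × 85 g/cup ≈ 444.1 g

brown sugar: 12.0 tbsp; cake flour: 580.0 g; buttermilk: 0.9 cup; heavy cream: 8.8 cup; cocoa powder: 444.1 g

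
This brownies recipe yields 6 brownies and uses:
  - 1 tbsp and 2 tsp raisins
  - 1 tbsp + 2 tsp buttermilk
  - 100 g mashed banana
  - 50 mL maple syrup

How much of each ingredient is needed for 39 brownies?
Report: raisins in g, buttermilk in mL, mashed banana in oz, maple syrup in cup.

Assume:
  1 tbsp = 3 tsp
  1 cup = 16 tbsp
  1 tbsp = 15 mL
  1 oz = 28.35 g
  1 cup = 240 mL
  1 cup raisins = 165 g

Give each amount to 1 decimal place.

Scaling factor: 39/6 = 13/2 = 6.5.
raisins: (1 tbsp + 2 tsp = 5/3 tbsp) × 13/2 ÷ 16 tbsp/cup × 165 g/cup ≈ 111.7 g
buttermilk: (1 tbsp + 2 tsp = 5/3 tbsp) × 13/2 × 15 mL/tbsp = 162.5 mL
mashed banana: 100 g × 13/2 ÷ 28.35 g/oz ≈ 22.9 oz
maple syrup: 50 mL × 13/2 ÷ 240 mL/cup ≈ 1.4 cup

raisins: 111.7 g; buttermilk: 162.5 mL; mashed banana: 22.9 oz; maple syrup: 1.4 cup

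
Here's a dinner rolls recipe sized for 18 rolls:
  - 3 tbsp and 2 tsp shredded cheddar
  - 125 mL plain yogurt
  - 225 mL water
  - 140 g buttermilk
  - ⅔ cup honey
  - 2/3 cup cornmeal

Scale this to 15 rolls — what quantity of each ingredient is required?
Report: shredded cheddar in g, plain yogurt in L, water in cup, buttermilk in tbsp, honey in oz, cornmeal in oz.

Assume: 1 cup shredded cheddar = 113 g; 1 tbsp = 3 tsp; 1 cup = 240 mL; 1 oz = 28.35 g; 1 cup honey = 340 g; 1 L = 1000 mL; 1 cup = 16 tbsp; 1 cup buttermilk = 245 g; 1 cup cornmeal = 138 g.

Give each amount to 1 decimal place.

shredded cheddar: 21.6 g; plain yogurt: 0.1 L; water: 0.8 cup; buttermilk: 7.6 tbsp; honey: 6.7 oz; cornmeal: 2.7 oz

Scaling factor: 15/18 = 5/6.
shredded cheddar: (3 tbsp + 2 tsp = 11/3 tbsp) × 5/6 ÷ 16 tbsp/cup × 113 g/cup ≈ 21.6 g
plain yogurt: 125 mL × 5/6 ÷ 1000 mL/L ≈ 0.1 L
water: 225 mL × 5/6 ÷ 240 mL/cup ≈ 0.8 cup
buttermilk: 140 g × 5/6 ÷ 245 g/cup × 16 tbsp/cup ≈ 7.6 tbsp
honey: 2/3 cup × 5/6 × 340 g/cup ÷ 28.35 g/oz ≈ 6.7 oz
cornmeal: 2/3 cup × 5/6 × 138 g/cup ÷ 28.35 g/oz ≈ 2.7 oz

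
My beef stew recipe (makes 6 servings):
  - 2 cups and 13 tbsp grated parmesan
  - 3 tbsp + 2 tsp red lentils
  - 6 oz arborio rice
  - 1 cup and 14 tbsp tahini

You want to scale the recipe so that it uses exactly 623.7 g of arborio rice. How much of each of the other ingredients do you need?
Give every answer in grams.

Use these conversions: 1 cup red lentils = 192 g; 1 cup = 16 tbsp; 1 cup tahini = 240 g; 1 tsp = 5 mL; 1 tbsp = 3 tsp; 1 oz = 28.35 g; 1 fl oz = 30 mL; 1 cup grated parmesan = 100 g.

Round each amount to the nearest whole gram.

The original recipe has 170.1 g of arborio rice, so the scaling factor is 623.7 ÷ 170.1 = 11/3.
grated parmesan: (2 cup + 13 tbsp = 2.8125 cup) × 11/3 × 100 g/cup ≈ 1031 g
red lentils: (3 tbsp + 2 tsp = 11/3 tbsp) × 11/3 ÷ 16 tbsp/cup × 192 g/cup ≈ 161 g
tahini: (1 cup + 14 tbsp = 1.875 cup) × 11/3 × 240 g/cup = 1650 g

grated parmesan: 1031 g; red lentils: 161 g; tahini: 1650 g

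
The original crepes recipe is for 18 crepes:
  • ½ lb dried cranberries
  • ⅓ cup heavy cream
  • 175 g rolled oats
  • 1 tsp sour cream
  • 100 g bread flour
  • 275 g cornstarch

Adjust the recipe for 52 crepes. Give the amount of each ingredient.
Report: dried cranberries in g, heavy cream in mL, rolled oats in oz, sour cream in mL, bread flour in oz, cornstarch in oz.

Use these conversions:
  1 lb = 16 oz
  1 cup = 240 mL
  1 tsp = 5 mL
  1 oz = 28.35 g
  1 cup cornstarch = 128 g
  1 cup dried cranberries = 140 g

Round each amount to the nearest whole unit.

Scaling factor: 52/18 = 26/9.
dried cranberries: 0.5 lb × 26/9 × 16 oz/lb × 28.35 g/oz ≈ 655 g
heavy cream: 1/3 cup × 26/9 × 240 mL/cup ≈ 231 mL
rolled oats: 175 g × 26/9 ÷ 28.35 g/oz ≈ 18 oz
sour cream: 1 tsp × 26/9 × 5 mL/tsp ≈ 14 mL
bread flour: 100 g × 26/9 ÷ 28.35 g/oz ≈ 10 oz
cornstarch: 275 g × 26/9 ÷ 28.35 g/oz ≈ 28 oz

dried cranberries: 655 g; heavy cream: 231 mL; rolled oats: 18 oz; sour cream: 14 mL; bread flour: 10 oz; cornstarch: 28 oz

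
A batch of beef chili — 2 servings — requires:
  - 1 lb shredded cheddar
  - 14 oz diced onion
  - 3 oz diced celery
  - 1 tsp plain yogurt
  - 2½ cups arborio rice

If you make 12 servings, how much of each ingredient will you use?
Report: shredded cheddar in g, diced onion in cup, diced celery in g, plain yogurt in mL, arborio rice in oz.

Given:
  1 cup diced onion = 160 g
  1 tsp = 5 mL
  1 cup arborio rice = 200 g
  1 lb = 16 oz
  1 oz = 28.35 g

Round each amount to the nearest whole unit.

shredded cheddar: 2722 g; diced onion: 15 cup; diced celery: 510 g; plain yogurt: 30 mL; arborio rice: 106 oz

Scaling factor: 12/2 = 6.
shredded cheddar: 1 lb × 6 × 16 oz/lb × 28.35 g/oz ≈ 2722 g
diced onion: 14 oz × 6 × 28.35 g/oz ÷ 160 g/cup ≈ 15 cup
diced celery: 3 oz × 6 × 28.35 g/oz ≈ 510 g
plain yogurt: 1 tsp × 6 × 5 mL/tsp = 30 mL
arborio rice: 2.5 cup × 6 × 200 g/cup ÷ 28.35 g/oz ≈ 106 oz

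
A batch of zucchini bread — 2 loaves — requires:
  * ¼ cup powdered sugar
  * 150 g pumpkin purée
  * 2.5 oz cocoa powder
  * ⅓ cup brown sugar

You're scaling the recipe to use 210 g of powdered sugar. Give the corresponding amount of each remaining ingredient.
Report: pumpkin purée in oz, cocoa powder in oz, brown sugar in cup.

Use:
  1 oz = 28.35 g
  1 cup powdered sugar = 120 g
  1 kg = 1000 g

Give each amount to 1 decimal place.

The original recipe has 30 g of powdered sugar, so the scaling factor is 210 ÷ 30 = 7.
pumpkin purée: 150 g × 7 ÷ 28.35 g/oz ≈ 37.0 oz
cocoa powder: 2.5 oz × 7 = 17.5 oz
brown sugar: 1/3 cup × 7 ≈ 2.3 cup

pumpkin purée: 37.0 oz; cocoa powder: 17.5 oz; brown sugar: 2.3 cup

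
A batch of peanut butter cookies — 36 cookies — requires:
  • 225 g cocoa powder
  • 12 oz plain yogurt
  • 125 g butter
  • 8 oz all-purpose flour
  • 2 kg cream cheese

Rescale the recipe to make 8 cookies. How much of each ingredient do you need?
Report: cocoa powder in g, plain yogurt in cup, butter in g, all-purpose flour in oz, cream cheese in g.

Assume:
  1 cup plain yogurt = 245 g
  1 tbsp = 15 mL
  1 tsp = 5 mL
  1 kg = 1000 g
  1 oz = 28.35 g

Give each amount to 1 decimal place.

cocoa powder: 50.0 g; plain yogurt: 0.3 cup; butter: 27.8 g; all-purpose flour: 1.8 oz; cream cheese: 444.4 g

Scaling factor: 8/36 = 2/9.
cocoa powder: 225 g × 2/9 = 50.0 g
plain yogurt: 12 oz × 2/9 × 28.35 g/oz ÷ 245 g/cup ≈ 0.3 cup
butter: 125 g × 2/9 ≈ 27.8 g
all-purpose flour: 8 oz × 2/9 ≈ 1.8 oz
cream cheese: 2 kg × 2/9 × 1000 g/kg ≈ 444.4 g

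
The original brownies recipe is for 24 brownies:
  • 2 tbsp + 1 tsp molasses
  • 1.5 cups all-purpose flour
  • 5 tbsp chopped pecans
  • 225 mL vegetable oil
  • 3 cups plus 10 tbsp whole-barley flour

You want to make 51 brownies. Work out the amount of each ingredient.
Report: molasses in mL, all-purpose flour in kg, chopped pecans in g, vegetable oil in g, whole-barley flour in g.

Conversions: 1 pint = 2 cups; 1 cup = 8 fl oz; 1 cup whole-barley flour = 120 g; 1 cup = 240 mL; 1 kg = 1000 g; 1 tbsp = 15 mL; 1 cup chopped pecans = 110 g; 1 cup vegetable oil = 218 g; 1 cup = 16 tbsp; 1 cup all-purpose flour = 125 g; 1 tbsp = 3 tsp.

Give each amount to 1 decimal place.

Scaling factor: 51/24 = 17/8 = 2.125.
molasses: (2 tbsp + 1 tsp = 7/3 tbsp) × 17/8 × 15 mL/tbsp ≈ 74.4 mL
all-purpose flour: 1.5 cup × 17/8 × 125 g/cup ÷ 1000 g/kg ≈ 0.4 kg
chopped pecans: 5 tbsp × 17/8 ÷ 16 tbsp/cup × 110 g/cup ≈ 73.0 g
vegetable oil: 225 mL × 17/8 ÷ 240 mL/cup × 218 g/cup ≈ 434.3 g
whole-barley flour: (3 cup + 10 tbsp = 3.625 cup) × 17/8 × 120 g/cup ≈ 924.4 g

molasses: 74.4 mL; all-purpose flour: 0.4 kg; chopped pecans: 73.0 g; vegetable oil: 434.3 g; whole-barley flour: 924.4 g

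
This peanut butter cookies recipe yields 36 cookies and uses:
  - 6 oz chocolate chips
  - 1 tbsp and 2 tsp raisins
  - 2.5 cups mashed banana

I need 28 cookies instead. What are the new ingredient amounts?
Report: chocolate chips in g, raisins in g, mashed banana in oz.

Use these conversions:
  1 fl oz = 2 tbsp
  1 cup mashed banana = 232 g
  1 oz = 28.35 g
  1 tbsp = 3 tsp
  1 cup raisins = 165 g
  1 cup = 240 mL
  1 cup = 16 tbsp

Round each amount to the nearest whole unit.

Scaling factor: 28/36 = 7/9.
chocolate chips: 6 oz × 7/9 × 28.35 g/oz ≈ 132 g
raisins: (1 tbsp + 2 tsp = 5/3 tbsp) × 7/9 ÷ 16 tbsp/cup × 165 g/cup ≈ 13 g
mashed banana: 2.5 cup × 7/9 × 232 g/cup ÷ 28.35 g/oz ≈ 16 oz

chocolate chips: 132 g; raisins: 13 g; mashed banana: 16 oz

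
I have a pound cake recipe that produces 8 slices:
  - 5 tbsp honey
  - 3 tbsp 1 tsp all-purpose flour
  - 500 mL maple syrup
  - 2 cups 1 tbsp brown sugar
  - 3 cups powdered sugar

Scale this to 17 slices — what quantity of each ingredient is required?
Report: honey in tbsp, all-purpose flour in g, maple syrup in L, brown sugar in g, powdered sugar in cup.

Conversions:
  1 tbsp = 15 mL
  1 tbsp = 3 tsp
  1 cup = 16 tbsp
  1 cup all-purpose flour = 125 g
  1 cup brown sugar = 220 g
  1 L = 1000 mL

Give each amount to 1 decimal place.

Scaling factor: 17/8 = 2.125.
honey: 5 tbsp × 17/8 ≈ 10.6 tbsp
all-purpose flour: (3 tbsp + 1 tsp = 10/3 tbsp) × 17/8 ÷ 16 tbsp/cup × 125 g/cup ≈ 55.3 g
maple syrup: 500 mL × 17/8 ÷ 1000 mL/L ≈ 1.1 L
brown sugar: (2 cup + 1 tbsp = 2.0625 cup) × 17/8 × 220 g/cup ≈ 964.2 g
powdered sugar: 3 cup × 17/8 ≈ 6.4 cup

honey: 10.6 tbsp; all-purpose flour: 55.3 g; maple syrup: 1.1 L; brown sugar: 964.2 g; powdered sugar: 6.4 cup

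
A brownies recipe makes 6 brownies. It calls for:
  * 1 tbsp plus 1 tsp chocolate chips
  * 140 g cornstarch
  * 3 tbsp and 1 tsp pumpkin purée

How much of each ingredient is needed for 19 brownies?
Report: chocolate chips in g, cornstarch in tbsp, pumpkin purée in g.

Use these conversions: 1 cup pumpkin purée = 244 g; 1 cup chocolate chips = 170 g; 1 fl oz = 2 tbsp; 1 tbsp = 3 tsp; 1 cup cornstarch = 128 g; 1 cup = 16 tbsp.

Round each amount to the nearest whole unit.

Scaling factor: 19/6.
chocolate chips: (1 tbsp + 1 tsp = 4/3 tbsp) × 19/6 ÷ 16 tbsp/cup × 170 g/cup ≈ 45 g
cornstarch: 140 g × 19/6 ÷ 128 g/cup × 16 tbsp/cup ≈ 55 tbsp
pumpkin purée: (3 tbsp + 1 tsp = 10/3 tbsp) × 19/6 ÷ 16 tbsp/cup × 244 g/cup ≈ 161 g

chocolate chips: 45 g; cornstarch: 55 tbsp; pumpkin purée: 161 g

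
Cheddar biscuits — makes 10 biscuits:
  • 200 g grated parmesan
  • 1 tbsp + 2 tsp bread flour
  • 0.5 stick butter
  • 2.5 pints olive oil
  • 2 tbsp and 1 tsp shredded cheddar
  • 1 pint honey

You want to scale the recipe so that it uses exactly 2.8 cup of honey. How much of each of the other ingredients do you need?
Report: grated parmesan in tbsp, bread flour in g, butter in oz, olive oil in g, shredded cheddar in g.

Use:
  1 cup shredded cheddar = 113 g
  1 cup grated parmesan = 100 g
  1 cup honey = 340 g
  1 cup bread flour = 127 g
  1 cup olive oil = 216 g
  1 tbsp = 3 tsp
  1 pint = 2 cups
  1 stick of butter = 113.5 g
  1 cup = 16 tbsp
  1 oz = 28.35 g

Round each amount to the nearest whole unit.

grated parmesan: 45 tbsp; bread flour: 19 g; butter: 3 oz; olive oil: 1512 g; shredded cheddar: 23 g

The original recipe has 2 cup of honey, so the scaling factor is 2.8 ÷ 2 = 7/5 = 1.4.
grated parmesan: 200 g × 7/5 ÷ 100 g/cup × 16 tbsp/cup ≈ 45 tbsp
bread flour: (1 tbsp + 2 tsp = 5/3 tbsp) × 7/5 ÷ 16 tbsp/cup × 127 g/cup ≈ 19 g
butter: 0.5 stick × 7/5 × 113.5 g/stick ÷ 28.35 g/oz ≈ 3 oz
olive oil: 2.5 pint × 7/5 × 2 cup/pint × 216 g/cup = 1512 g
shredded cheddar: (2 tbsp + 1 tsp = 7/3 tbsp) × 7/5 ÷ 16 tbsp/cup × 113 g/cup ≈ 23 g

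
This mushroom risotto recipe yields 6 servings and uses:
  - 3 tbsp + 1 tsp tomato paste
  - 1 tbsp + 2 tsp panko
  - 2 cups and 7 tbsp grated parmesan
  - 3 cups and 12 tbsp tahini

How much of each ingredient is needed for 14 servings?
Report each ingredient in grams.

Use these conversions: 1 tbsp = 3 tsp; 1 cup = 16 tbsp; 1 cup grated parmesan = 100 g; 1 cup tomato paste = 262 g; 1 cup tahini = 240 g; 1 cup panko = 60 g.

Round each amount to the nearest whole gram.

tomato paste: 127 g; panko: 15 g; grated parmesan: 569 g; tahini: 2100 g

Scaling factor: 14/6 = 7/3.
tomato paste: (3 tbsp + 1 tsp = 10/3 tbsp) × 7/3 ÷ 16 tbsp/cup × 262 g/cup ≈ 127 g
panko: (1 tbsp + 2 tsp = 5/3 tbsp) × 7/3 ÷ 16 tbsp/cup × 60 g/cup ≈ 15 g
grated parmesan: (2 cup + 7 tbsp = 2.4375 cup) × 7/3 × 100 g/cup ≈ 569 g
tahini: (3 cup + 12 tbsp = 3.75 cup) × 7/3 × 240 g/cup = 2100 g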